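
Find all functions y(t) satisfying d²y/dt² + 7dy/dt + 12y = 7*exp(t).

y = 7*exp(t)/20 + C1*exp(-4*t) + C2*exp(-3*t)

Characteristic equation r² + 7r + 12 = 0 factors as (r + 4)(r + 3) = 0, so r = -4, -3.
Hence y_h = C1*exp(-4*t) + C2*exp(-3*t).
Try y_p = A*exp(t). Substituting into the equation and dividing by exp(t) gives A = 7/20, so y_p = 7*exp(t)/20.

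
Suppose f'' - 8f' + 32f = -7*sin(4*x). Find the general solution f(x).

f = -7*cos(4*x)/40 - 7*sin(4*x)/80 + C1*cos(4*x)*exp(4*x) + C2*exp(4*x)*sin(4*x)

Characteristic equation r² - 8r + 32 = 0 has discriminant (-8)² - 4·(32) = -64 < 0, so r = 4 ± 4i.
Hence f_h = C1*cos(4*x)*exp(4*x) + C2*exp(4*x)*sin(4*x).
Try f_p = A*cos(4*x) + B*sin(4*x). Substituting and equating the coefficients of cos(4x) and sin(4x) gives A = -7/40, B = -7/80, so f_p = -7*cos(4*x)/40 - 7*sin(4*x)/80.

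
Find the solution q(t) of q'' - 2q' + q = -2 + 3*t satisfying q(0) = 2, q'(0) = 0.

Characteristic equation r² - 2r + 1 = 0 has discriminant (-2)² - 4·(1) = 0, so r = 1 is a repeated root.
Hence q_h = (C1 + C2*t)*exp(t).
For the particular solution try q_p = A0 + A1*t. Substituting and matching coefficients of each power of t gives A0 = 4, A1 = 3, so q_p = 4 + 3*t.
General solution: q = 4 + 3*t + C1*exp(t) + C2*t*exp(t).
Apply the initial conditions: q(0) = 4 + C1 = 2 and q'(0) = 3 + C1 + C2 = 0. Solving gives C1 = -2, C2 = -1.

q = 4 - 2*exp(t) + 3*t - t*exp(t)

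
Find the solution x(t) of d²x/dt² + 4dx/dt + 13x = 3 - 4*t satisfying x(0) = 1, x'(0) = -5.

Characteristic equation r² + 4r + 13 = 0 has discriminant (4)² - 4·(13) = -36 < 0, so r = -2 ± 3i.
Hence x_h = C1*cos(3*t)*exp(-2*t) + C2*exp(-2*t)*sin(3*t).
For the particular solution try x_p = A0 + A1*t. Substituting and matching coefficients of each power of t gives A0 = 55/169, A1 = -4/13, so x_p = 55/169 - 4*t/13.
General solution: x = 55/169 - 4*t/13 + C1*cos(3*t)*exp(-2*t) + C2*exp(-2*t)*sin(3*t).
Apply the initial conditions: x(0) = 55/169 + C1 = 1 and x'(0) = -4/13 - 2*C1 + 3*C2 = -5. Solving gives C1 = 114/169, C2 = -565/507.

x = 55/169 - 4*t/13 - 565*exp(-2*t)*sin(3*t)/507 + 114*cos(3*t)*exp(-2*t)/169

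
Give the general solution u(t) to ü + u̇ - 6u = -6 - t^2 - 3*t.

u = 31/27 + t**2/6 + 5*t/9 + C1*exp(-3*t) + C2*exp(2*t)

Characteristic equation r² + r - 6 = 0 factors as (r + 3)(r - 2) = 0, so r = -3, 2.
Hence u_h = C1*exp(-3*t) + C2*exp(2*t).
For the particular solution try u_p = A0 + A1*t + A2*t^2. Substituting and matching coefficients of each power of t gives A0 = 31/27, A1 = 5/9, A2 = 1/6, so u_p = 31/27 + t^2/6 + 5*t/9.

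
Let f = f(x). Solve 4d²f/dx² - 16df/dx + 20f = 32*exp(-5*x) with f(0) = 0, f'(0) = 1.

Divide through by 4: f'' - 4f' + 5f = 8*exp(-5*x).
Characteristic equation r² - 4r + 5 = 0 has discriminant (-4)² - 4·(5) = -4 < 0, so r = 2 ± i.
Hence f_h = C1*cos(x)*exp(2*x) + C2*exp(2*x)*sin(x).
Try f_p = A*exp(-5*x). Substituting into the equation and dividing by exp(-5*x) gives A = 4/25, so f_p = 4*exp(-5*x)/25.
General solution: f = 4*exp(-5*x)/25 + C1*cos(x)*exp(2*x) + C2*exp(2*x)*sin(x).
Apply the initial conditions: f(0) = 4/25 + C1 = 0 and f'(0) = -4/5 + C2 + 2*C1 = 1. Solving gives C1 = -4/25, C2 = 53/25.

f = 4*exp(-5*x)/25 - 4*cos(x)*exp(2*x)/25 + 53*exp(2*x)*sin(x)/25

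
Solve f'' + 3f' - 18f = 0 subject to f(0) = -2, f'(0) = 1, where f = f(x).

f = -11*exp(3*x)/9 - 7*exp(-6*x)/9

Characteristic equation r² + 3r - 18 = 0 factors as (r + 6)(r - 3) = 0, so r = -6, 3.
Hence f_h = C1*exp(-6*x) + C2*exp(3*x).
Apply the initial conditions: f(0) = C1 + C2 = -2 and f'(0) = -6*C1 + 3*C2 = 1. Solving gives C1 = -7/9, C2 = -11/9.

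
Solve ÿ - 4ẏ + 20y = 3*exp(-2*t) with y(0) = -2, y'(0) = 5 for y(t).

Characteristic equation r² - 4r + 20 = 0 has discriminant (-4)² - 4·(20) = -64 < 0, so r = 2 ± 4i.
Hence y_h = C1*cos(4*t)*exp(2*t) + C2*exp(2*t)*sin(4*t).
Try y_p = A*exp(-2*t). Substituting into the equation and dividing by exp(-2*t) gives A = 3/32, so y_p = 3*exp(-2*t)/32.
General solution: y = 3*exp(-2*t)/32 + C1*cos(4*t)*exp(2*t) + C2*exp(2*t)*sin(4*t).
Apply the initial conditions: y(0) = 3/32 + C1 = -2 and y'(0) = -3/16 + 2*C1 + 4*C2 = 5. Solving gives C1 = -67/32, C2 = 75/32.

y = 3*exp(-2*t)/32 - 67*cos(4*t)*exp(2*t)/32 + 75*exp(2*t)*sin(4*t)/32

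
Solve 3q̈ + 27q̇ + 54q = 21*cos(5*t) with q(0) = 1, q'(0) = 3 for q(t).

Divide through by 3: q'' + 9q' + 18q = 7*cos(5*t).
Characteristic equation r² + 9r + 18 = 0 factors as (r + 3)(r + 6) = 0, so r = -3, -6.
Hence q_h = C1*exp(-3*t) + C2*exp(-6*t).
Try q_p = A*cos(5*t) + B*sin(5*t). Substituting and equating the coefficients of cos(5t) and sin(5t) gives A = -49/2074, B = 315/2074, so q_p = -49*cos(5*t)/2074 + 315*sin(5*t)/2074.
General solution: q = -49*cos(5*t)/2074 + 315*sin(5*t)/2074 + C1*exp(-3*t) + C2*exp(-6*t).
Apply the initial conditions: q(0) = -49/2074 + C1 + C2 = 1 and q'(0) = 1575/2074 - 6*C2 - 3*C1 = 3. Solving gives C1 = 95/34, C2 = -108/61.

q = -108*exp(-6*t)/61 - 49*cos(5*t)/2074 + 95*exp(-3*t)/34 + 315*sin(5*t)/2074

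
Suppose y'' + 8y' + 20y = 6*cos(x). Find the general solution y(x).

Characteristic equation r² + 8r + 20 = 0 has discriminant (8)² - 4·(20) = -16 < 0, so r = -4 ± 2i.
Hence y_h = C1*cos(2*x)*exp(-4*x) + C2*exp(-4*x)*sin(2*x).
Try y_p = A*cos(x) + B*sin(x). Substituting and equating the coefficients of cos(x) and sin(x) gives A = 114/425, B = 48/425, so y_p = 48*sin(x)/425 + 114*cos(x)/425.

y = 48*sin(x)/425 + 114*cos(x)/425 + C1*cos(2*x)*exp(-4*x) + C2*exp(-4*x)*sin(2*x)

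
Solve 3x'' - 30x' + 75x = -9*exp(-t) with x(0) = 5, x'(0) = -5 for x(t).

x = -exp(-t)/12 + 61*exp(5*t)/12 - 61*t*exp(5*t)/2

Divide through by 3: x'' - 10x' + 25x = -3*exp(-t).
Characteristic equation r² - 10r + 25 = 0 has discriminant (-10)² - 4·(25) = 0, so r = 5 is a repeated root.
Hence x_h = (C1 + C2*t)*exp(5*t).
Try x_p = A*exp(-t). Substituting into the equation and dividing by exp(-t) gives A = -1/12, so x_p = -exp(-t)/12.
General solution: x = -exp(-t)/12 + C1*exp(5*t) + C2*t*exp(5*t).
Apply the initial conditions: x(0) = -1/12 + C1 = 5 and x'(0) = 1/12 + C2 + 5*C1 = -5. Solving gives C1 = 61/12, C2 = -61/2.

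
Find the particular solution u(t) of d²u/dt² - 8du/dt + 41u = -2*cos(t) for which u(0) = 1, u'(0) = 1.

Characteristic equation r² - 8r + 41 = 0 has discriminant (-8)² - 4·(41) = -100 < 0, so r = 4 ± 5i.
Hence u_h = C1*cos(5*t)*exp(4*t) + C2*exp(4*t)*sin(5*t).
Try u_p = A*cos(t) + B*sin(t). Substituting and equating the coefficients of cos(t) and sin(t) gives A = -5/104, B = 1/104, so u_p = -5*cos(t)/104 + sin(t)/104.
General solution: u = -5*cos(t)/104 + sin(t)/104 + C1*cos(5*t)*exp(4*t) + C2*exp(4*t)*sin(5*t).
Apply the initial conditions: u(0) = -5/104 + C1 = 1 and u'(0) = 1/104 + 4*C1 + 5*C2 = 1. Solving gives C1 = 109/104, C2 = -333/520.

u = -5*cos(t)/104 + sin(t)/104 - 333*exp(4*t)*sin(5*t)/520 + 109*cos(5*t)*exp(4*t)/104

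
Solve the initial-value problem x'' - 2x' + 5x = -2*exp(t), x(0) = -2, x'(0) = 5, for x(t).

Characteristic equation r² - 2r + 5 = 0 has discriminant (-2)² - 4·(5) = -16 < 0, so r = 1 ± 2i.
Hence x_h = C1*cos(2*t)*exp(t) + C2*exp(t)*sin(2*t).
Try x_p = A*exp(t). Substituting into the equation and dividing by exp(t) gives A = -1/2, so x_p = -exp(t)/2.
General solution: x = -exp(t)/2 + C1*cos(2*t)*exp(t) + C2*exp(t)*sin(2*t).
Apply the initial conditions: x(0) = -1/2 + C1 = -2 and x'(0) = -1/2 + C1 + 2*C2 = 5. Solving gives C1 = -3/2, C2 = 7/2.

x = -exp(t)/2 - 3*cos(2*t)*exp(t)/2 + 7*exp(t)*sin(2*t)/2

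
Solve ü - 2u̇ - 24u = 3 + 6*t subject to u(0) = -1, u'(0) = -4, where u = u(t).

Characteristic equation r² - 2r - 24 = 0 factors as (r + 4)(r - 6) = 0, so r = -4, 6.
Hence u_h = C1*exp(-4*t) + C2*exp(6*t).
For the particular solution try u_p = A0 + A1*t. Substituting and matching coefficients of each power of t gives A0 = -5/48, A1 = -1/4, so u_p = -5/48 - t/4.
General solution: u = -5/48 - t/4 + C1*exp(-4*t) + C2*exp(6*t).
Apply the initial conditions: u(0) = -5/48 + C1 + C2 = -1 and u'(0) = -1/4 - 4*C1 + 6*C2 = -4. Solving gives C1 = -13/80, C2 = -11/15.

u = -5/48 - 13*exp(-4*t)/80 - 11*exp(6*t)/15 - t/4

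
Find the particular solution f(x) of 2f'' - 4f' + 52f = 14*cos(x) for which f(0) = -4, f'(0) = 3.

f = -14*sin(x)/629 + 175*cos(x)/629 - 2691*cos(5*x)*exp(x)/629 + 4592*exp(x)*sin(5*x)/3145

Divide through by 2: f'' - 2f' + 26f = 7*cos(x).
Characteristic equation r² - 2r + 26 = 0 has discriminant (-2)² - 4·(26) = -100 < 0, so r = 1 ± 5i.
Hence f_h = C1*cos(5*x)*exp(x) + C2*exp(x)*sin(5*x).
Try f_p = A*cos(x) + B*sin(x). Substituting and equating the coefficients of cos(x) and sin(x) gives A = 175/629, B = -14/629, so f_p = -14*sin(x)/629 + 175*cos(x)/629.
General solution: f = -14*sin(x)/629 + 175*cos(x)/629 + C1*cos(5*x)*exp(x) + C2*exp(x)*sin(5*x).
Apply the initial conditions: f(0) = 175/629 + C1 = -4 and f'(0) = -14/629 + C1 + 5*C2 = 3. Solving gives C1 = -2691/629, C2 = 4592/3145.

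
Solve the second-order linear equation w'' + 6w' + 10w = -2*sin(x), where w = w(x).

Characteristic equation r² + 6r + 10 = 0 has discriminant (6)² - 4·(10) = -4 < 0, so r = -3 ± i.
Hence w_h = C1*cos(x)*exp(-3*x) + C2*exp(-3*x)*sin(x).
Try w_p = A*cos(x) + B*sin(x). Substituting and equating the coefficients of cos(x) and sin(x) gives A = 4/39, B = -2/13, so w_p = -2*sin(x)/13 + 4*cos(x)/39.

w = -2*sin(x)/13 + 4*cos(x)/39 + C1*cos(x)*exp(-3*x) + C2*exp(-3*x)*sin(x)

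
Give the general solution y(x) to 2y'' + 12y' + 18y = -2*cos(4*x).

y = -24*sin(4*x)/625 + 7*cos(4*x)/625 + C1*exp(-3*x) + C2*x*exp(-3*x)

Divide through by 2: y'' + 6y' + 9y = -cos(4*x).
Characteristic equation r² + 6r + 9 = 0 has discriminant (6)² - 4·(9) = 0, so r = -3 is a repeated root.
Hence y_h = (C1 + C2*x)*exp(-3*x).
Try y_p = A*cos(4*x) + B*sin(4*x). Substituting and equating the coefficients of cos(4x) and sin(4x) gives A = 7/625, B = -24/625, so y_p = -24*sin(4*x)/625 + 7*cos(4*x)/625.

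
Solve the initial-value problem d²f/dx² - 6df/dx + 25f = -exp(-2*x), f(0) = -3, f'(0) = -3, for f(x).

Characteristic equation r² - 6r + 25 = 0 has discriminant (-6)² - 4·(25) = -64 < 0, so r = 3 ± 4i.
Hence f_h = C1*cos(4*x)*exp(3*x) + C2*exp(3*x)*sin(4*x).
Try f_p = A*exp(-2*x). Substituting into the equation and dividing by exp(-2*x) gives A = -1/41, so f_p = -exp(-2*x)/41.
General solution: f = -exp(-2*x)/41 + C1*cos(4*x)*exp(3*x) + C2*exp(3*x)*sin(4*x).
Apply the initial conditions: f(0) = -1/41 + C1 = -3 and f'(0) = 2/41 + 3*C1 + 4*C2 = -3. Solving gives C1 = -122/41, C2 = 241/164.

f = -exp(-2*x)/41 - 122*cos(4*x)*exp(3*x)/41 + 241*exp(3*x)*sin(4*x)/164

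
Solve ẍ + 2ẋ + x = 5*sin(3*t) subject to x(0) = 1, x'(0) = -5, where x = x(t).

Characteristic equation r² + 2r + 1 = 0 has discriminant (2)² - 4·(1) = 0, so r = -1 is a repeated root.
Hence x_h = (C1 + C2*t)*exp(-t).
Try x_p = A*cos(3*t) + B*sin(3*t). Substituting and equating the coefficients of cos(3t) and sin(3t) gives A = -3/10, B = -2/5, so x_p = -3*cos(3*t)/10 - 2*sin(3*t)/5.
General solution: x = -3*cos(3*t)/10 - 2*sin(3*t)/5 + C1*exp(-t) + C2*t*exp(-t).
Apply the initial conditions: x(0) = -3/10 + C1 = 1 and x'(0) = -6/5 + C2 - C1 = -5. Solving gives C1 = 13/10, C2 = -5/2.

x = -3*cos(3*t)/10 - 2*sin(3*t)/5 + 13*exp(-t)/10 - 5*t*exp(-t)/2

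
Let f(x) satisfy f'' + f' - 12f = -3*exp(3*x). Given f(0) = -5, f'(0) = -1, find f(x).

Characteristic equation r² + r - 12 = 0 factors as (r + 4)(r - 3) = 0, so r = -4, 3.
Hence f_h = C1*exp(-4*x) + C2*exp(3*x).
Since exp(3*x) solves the homogeneous equation (r = 3 is a root of multiplicity 1), multiply the trial by x. Try f_p = A*x*exp(3*x). Substituting into the equation and dividing by exp(3*x) gives A = -3/7, so f_p = -3*x*exp(3*x)/7.
General solution: f = C1*exp(-4*x) + C2*exp(3*x) - 3*x*exp(3*x)/7.
Apply the initial conditions: f(0) = C1 + C2 = -5 and f'(0) = -3/7 - 4*C1 + 3*C2 = -1. Solving gives C1 = -101/49, C2 = -144/49.

f = -144*exp(3*x)/49 - 101*exp(-4*x)/49 - 3*x*exp(3*x)/7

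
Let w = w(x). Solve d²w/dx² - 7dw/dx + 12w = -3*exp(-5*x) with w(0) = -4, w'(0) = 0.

w = -125*exp(3*x)/8 - exp(-5*x)/24 + 35*exp(4*x)/3

Characteristic equation r² - 7r + 12 = 0 factors as (r - 3)(r - 4) = 0, so r = 3, 4.
Hence w_h = C1*exp(3*x) + C2*exp(4*x).
Try w_p = A*exp(-5*x). Substituting into the equation and dividing by exp(-5*x) gives A = -1/24, so w_p = -exp(-5*x)/24.
General solution: w = -exp(-5*x)/24 + C1*exp(3*x) + C2*exp(4*x).
Apply the initial conditions: w(0) = -1/24 + C1 + C2 = -4 and w'(0) = 5/24 + 3*C1 + 4*C2 = 0. Solving gives C1 = -125/8, C2 = 35/3.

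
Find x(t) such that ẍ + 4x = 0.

x = C1*cos(2*t) + C2*sin(2*t)

Characteristic equation r² + 4 = 0 has discriminant (0)² - 4·(4) = -16 < 0, so r = ± 2i.
Hence x_h = C1*cos(2*t) + C2*sin(2*t).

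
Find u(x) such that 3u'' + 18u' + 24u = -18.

Divide through by 3: u'' + 6u' + 8u = -6.
Characteristic equation r² + 6r + 8 = 0 factors as (r + 4)(r + 2) = 0, so r = -4, -2.
Hence u_h = C1*exp(-4*x) + C2*exp(-2*x).
For the particular solution try u_p = A0. Substituting and matching coefficients of each power of x gives A0 = -3/4, so u_p = -3/4.

u = -3/4 + C1*exp(-4*x) + C2*exp(-2*x)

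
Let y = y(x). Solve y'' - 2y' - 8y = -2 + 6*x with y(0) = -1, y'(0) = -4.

Characteristic equation r² - 2r - 8 = 0 factors as (r + 2)(r - 4) = 0, so r = -2, 4.
Hence y_h = C1*exp(-2*x) + C2*exp(4*x).
For the particular solution try y_p = A0 + A1*x. Substituting and matching coefficients of each power of x gives A0 = 7/16, A1 = -3/4, so y_p = 7/16 - 3*x/4.
General solution: y = 7/16 - 3*x/4 + C1*exp(-2*x) + C2*exp(4*x).
Apply the initial conditions: y(0) = 7/16 + C1 + C2 = -1 and y'(0) = -3/4 - 2*C1 + 4*C2 = -4. Solving gives C1 = -5/12, C2 = -49/48.

y = 7/16 - 49*exp(4*x)/48 - 5*exp(-2*x)/12 - 3*x/4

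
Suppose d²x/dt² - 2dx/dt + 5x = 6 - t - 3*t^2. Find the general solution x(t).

Characteristic equation r² - 2r + 5 = 0 has discriminant (-2)² - 4·(5) = -16 < 0, so r = 1 ± 2i.
Hence x_h = C1*cos(2*t)*exp(t) + C2*exp(t)*sin(2*t).
For the particular solution try x_p = A0 + A1*t + A2*t^2. Substituting and matching coefficients of each power of t gives A0 = 146/125, A1 = -17/25, A2 = -3/5, so x_p = 146/125 - 17*t/25 - 3*t^2/5.

x = 146/125 - 17*t/25 - 3*t**2/5 + C1*cos(2*t)*exp(t) + C2*exp(t)*sin(2*t)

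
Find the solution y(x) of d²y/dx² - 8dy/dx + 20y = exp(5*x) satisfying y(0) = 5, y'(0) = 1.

Characteristic equation r² - 8r + 20 = 0 has discriminant (-8)² - 4·(20) = -16 < 0, so r = 4 ± 2i.
Hence y_h = C1*cos(2*x)*exp(4*x) + C2*exp(4*x)*sin(2*x).
Try y_p = A*exp(5*x). Substituting into the equation and dividing by exp(5*x) gives A = 1/5, so y_p = exp(5*x)/5.
General solution: y = exp(5*x)/5 + C1*cos(2*x)*exp(4*x) + C2*exp(4*x)*sin(2*x).
Apply the initial conditions: y(0) = 1/5 + C1 = 5 and y'(0) = 1 + 2*C2 + 4*C1 = 1. Solving gives C1 = 24/5, C2 = -48/5.

y = exp(5*x)/5 - 48*exp(4*x)*sin(2*x)/5 + 24*cos(2*x)*exp(4*x)/5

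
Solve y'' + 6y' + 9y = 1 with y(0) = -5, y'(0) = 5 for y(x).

Characteristic equation r² + 6r + 9 = 0 has discriminant (6)² - 4·(9) = 0, so r = -3 is a repeated root.
Hence y_h = (C1 + C2*x)*exp(-3*x).
For the particular solution try y_p = A0. Substituting and matching coefficients of each power of x gives A0 = 1/9, so y_p = 1/9.
General solution: y = 1/9 + C1*exp(-3*x) + C2*x*exp(-3*x).
Apply the initial conditions: y(0) = 1/9 + C1 = -5 and y'(0) = C2 - 3*C1 = 5. Solving gives C1 = -46/9, C2 = -31/3.

y = 1/9 - 46*exp(-3*x)/9 - 31*x*exp(-3*x)/3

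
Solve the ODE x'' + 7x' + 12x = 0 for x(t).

x = C1*exp(-4*t) + C2*exp(-3*t)

Characteristic equation r² + 7r + 12 = 0 factors as (r + 4)(r + 3) = 0, so r = -4, -3.
Hence x_h = C1*exp(-4*t) + C2*exp(-3*t).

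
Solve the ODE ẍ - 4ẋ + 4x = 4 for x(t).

x = 1 + C1*exp(2*t) + C2*t*exp(2*t)

Characteristic equation r² - 4r + 4 = 0 has discriminant (-4)² - 4·(4) = 0, so r = 2 is a repeated root.
Hence x_h = (C1 + C2*t)*exp(2*t).
For the particular solution try x_p = A0. Substituting and matching coefficients of each power of t gives A0 = 1, so x_p = 1.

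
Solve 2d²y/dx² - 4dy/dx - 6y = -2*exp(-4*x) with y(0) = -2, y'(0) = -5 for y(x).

y = -25*exp(3*x)/14 - exp(-x)/6 - exp(-4*x)/21

Divide through by 2: y'' - 2y' - 3y = -exp(-4*x).
Characteristic equation r² - 2r - 3 = 0 factors as (r + 1)(r - 3) = 0, so r = -1, 3.
Hence y_h = C1*exp(-x) + C2*exp(3*x).
Try y_p = A*exp(-4*x). Substituting into the equation and dividing by exp(-4*x) gives A = -1/21, so y_p = -exp(-4*x)/21.
General solution: y = -exp(-4*x)/21 + C1*exp(-x) + C2*exp(3*x).
Apply the initial conditions: y(0) = -1/21 + C1 + C2 = -2 and y'(0) = 4/21 - C1 + 3*C2 = -5. Solving gives C1 = -1/6, C2 = -25/14.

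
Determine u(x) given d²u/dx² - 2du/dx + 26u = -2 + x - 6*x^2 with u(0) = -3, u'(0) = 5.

u = -259/4394 - 3*x**2/13 + x/338 - 12923*cos(5*x)*exp(x)/4394 + 3488*exp(x)*sin(5*x)/2197

Characteristic equation r² - 2r + 26 = 0 has discriminant (-2)² - 4·(26) = -100 < 0, so r = 1 ± 5i.
Hence u_h = C1*cos(5*x)*exp(x) + C2*exp(x)*sin(5*x).
For the particular solution try u_p = A0 + A1*x + A2*x^2. Substituting and matching coefficients of each power of x gives A0 = -259/4394, A1 = 1/338, A2 = -3/13, so u_p = -259/4394 - 3*x^2/13 + x/338.
General solution: u = -259/4394 - 3*x^2/13 + x/338 + C1*cos(5*x)*exp(x) + C2*exp(x)*sin(5*x).
Apply the initial conditions: u(0) = -259/4394 + C1 = -3 and u'(0) = 1/338 + C1 + 5*C2 = 5. Solving gives C1 = -12923/4394, C2 = 3488/2197.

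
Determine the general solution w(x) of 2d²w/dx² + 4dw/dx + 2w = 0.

w = C1*exp(-x) + C2*x*exp(-x)

Divide through by 2: w'' + 2w' + w = 0.
Characteristic equation r² + 2r + 1 = 0 has discriminant (2)² - 4·(1) = 0, so r = -1 is a repeated root.
Hence w_h = (C1 + C2*x)*exp(-x).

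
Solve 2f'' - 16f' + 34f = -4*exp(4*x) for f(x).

f = -2*exp(4*x) + C1*cos(x)*exp(4*x) + C2*exp(4*x)*sin(x)

Divide through by 2: f'' - 8f' + 17f = -2*exp(4*x).
Characteristic equation r² - 8r + 17 = 0 has discriminant (-8)² - 4·(17) = -4 < 0, so r = 4 ± i.
Hence f_h = C1*cos(x)*exp(4*x) + C2*exp(4*x)*sin(x).
Try f_p = A*exp(4*x). Substituting into the equation and dividing by exp(4*x) gives A = -2, so f_p = -2*exp(4*x).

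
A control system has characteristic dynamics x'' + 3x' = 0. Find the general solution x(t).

x = C2 + C1*exp(-3*t)

Characteristic equation r² + 3r = 0 factors as (r + 3)r = 0, so r = -3, 0.
Hence x_h = C1*exp(-3*t) + C2.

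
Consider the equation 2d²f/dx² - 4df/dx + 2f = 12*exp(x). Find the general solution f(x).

Divide through by 2: f'' - 2f' + f = 6*exp(x).
Characteristic equation r² - 2r + 1 = 0 has discriminant (-2)² - 4·(1) = 0, so r = 1 is a repeated root.
Hence f_h = (C1 + C2*x)*exp(x).
Since exp(x) solves the homogeneous equation (r = 1 is a root of multiplicity 2), multiply the trial by x^2. Try f_p = A*x^2*exp(x). Substituting into the equation and dividing by exp(x) gives A = 3, so f_p = 3*x^2*exp(x).

f = C1*exp(x) + 3*x**2*exp(x) + C2*x*exp(x)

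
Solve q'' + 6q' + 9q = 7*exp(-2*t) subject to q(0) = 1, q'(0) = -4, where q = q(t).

Characteristic equation r² + 6r + 9 = 0 has discriminant (6)² - 4·(9) = 0, so r = -3 is a repeated root.
Hence q_h = (C1 + C2*t)*exp(-3*t).
Try q_p = A*exp(-2*t). Substituting into the equation and dividing by exp(-2*t) gives A = 7, so q_p = 7*exp(-2*t).
General solution: q = 7*exp(-2*t) + C1*exp(-3*t) + C2*t*exp(-3*t).
Apply the initial conditions: q(0) = 7 + C1 = 1 and q'(0) = -14 + C2 - 3*C1 = -4. Solving gives C1 = -6, C2 = -8.

q = -6*exp(-3*t) + 7*exp(-2*t) - 8*t*exp(-3*t)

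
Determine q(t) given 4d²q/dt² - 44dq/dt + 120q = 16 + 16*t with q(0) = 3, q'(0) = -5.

q = 41/225 - 173*exp(6*t)/9 + 2*t/15 + 551*exp(5*t)/25

Divide through by 4: q'' - 11q' + 30q = 4 + 4*t.
Characteristic equation r² - 11r + 30 = 0 factors as (r - 5)(r - 6) = 0, so r = 5, 6.
Hence q_h = C1*exp(5*t) + C2*exp(6*t).
For the particular solution try q_p = A0 + A1*t. Substituting and matching coefficients of each power of t gives A0 = 41/225, A1 = 2/15, so q_p = 41/225 + 2*t/15.
General solution: q = 41/225 + 2*t/15 + C1*exp(5*t) + C2*exp(6*t).
Apply the initial conditions: q(0) = 41/225 + C1 + C2 = 3 and q'(0) = 2/15 + 5*C1 + 6*C2 = -5. Solving gives C1 = 551/25, C2 = -173/9.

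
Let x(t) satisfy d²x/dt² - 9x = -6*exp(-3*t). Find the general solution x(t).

Characteristic equation r² - 9 = 0 factors as (r + 3)(r - 3) = 0, so r = -3, 3.
Hence x_h = C1*exp(-3*t) + C2*exp(3*t).
Since exp(-3*t) solves the homogeneous equation (r = -3 is a root of multiplicity 1), multiply the trial by t. Try x_p = A*t*exp(-3*t). Substituting into the equation and dividing by exp(-3*t) gives A = 1, so x_p = t*exp(-3*t).

x = C1*exp(-3*t) + C2*exp(3*t) + t*exp(-3*t)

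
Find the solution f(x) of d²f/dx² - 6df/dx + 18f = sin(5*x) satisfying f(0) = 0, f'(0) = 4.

f = -7*sin(5*x)/949 + 30*cos(5*x)/949 - 30*cos(3*x)*exp(3*x)/949 + 1307*exp(3*x)*sin(3*x)/949

Characteristic equation r² - 6r + 18 = 0 has discriminant (-6)² - 4·(18) = -36 < 0, so r = 3 ± 3i.
Hence f_h = C1*cos(3*x)*exp(3*x) + C2*exp(3*x)*sin(3*x).
Try f_p = A*cos(5*x) + B*sin(5*x). Substituting and equating the coefficients of cos(5x) and sin(5x) gives A = 30/949, B = -7/949, so f_p = -7*sin(5*x)/949 + 30*cos(5*x)/949.
General solution: f = -7*sin(5*x)/949 + 30*cos(5*x)/949 + C1*cos(3*x)*exp(3*x) + C2*exp(3*x)*sin(3*x).
Apply the initial conditions: f(0) = 30/949 + C1 = 0 and f'(0) = -35/949 + 3*C1 + 3*C2 = 4. Solving gives C1 = -30/949, C2 = 1307/949.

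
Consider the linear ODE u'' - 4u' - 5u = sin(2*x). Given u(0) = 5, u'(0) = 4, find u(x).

Characteristic equation r² - 4r - 5 = 0 factors as (r + 1)(r - 5) = 0, so r = -1, 5.
Hence u_h = C1*exp(-x) + C2*exp(5*x).
Try u_p = A*cos(2*x) + B*sin(2*x). Substituting and equating the coefficients of cos(2x) and sin(2x) gives A = 8/145, B = -9/145, so u_p = -9*sin(2*x)/145 + 8*cos(2*x)/145.
General solution: u = -9*sin(2*x)/145 + 8*cos(2*x)/145 + C1*exp(-x) + C2*exp(5*x).
Apply the initial conditions: u(0) = 8/145 + C1 + C2 = 5 and u'(0) = -18/145 - C1 + 5*C2 = 4. Solving gives C1 = 103/30, C2 = 263/174.

u = -9*sin(2*x)/145 + 8*cos(2*x)/145 + 103*exp(-x)/30 + 263*exp(5*x)/174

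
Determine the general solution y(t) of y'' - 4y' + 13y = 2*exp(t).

Characteristic equation r² - 4r + 13 = 0 has discriminant (-4)² - 4·(13) = -36 < 0, so r = 2 ± 3i.
Hence y_h = C1*cos(3*t)*exp(2*t) + C2*exp(2*t)*sin(3*t).
Try y_p = A*exp(t). Substituting into the equation and dividing by exp(t) gives A = 1/5, so y_p = exp(t)/5.

y = exp(t)/5 + C1*cos(3*t)*exp(2*t) + C2*exp(2*t)*sin(3*t)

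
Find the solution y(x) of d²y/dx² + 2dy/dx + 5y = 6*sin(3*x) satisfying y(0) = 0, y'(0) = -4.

y = -9*cos(3*x)/13 - 6*sin(3*x)/13 - 25*exp(-x)*sin(2*x)/26 + 9*cos(2*x)*exp(-x)/13

Characteristic equation r² + 2r + 5 = 0 has discriminant (2)² - 4·(5) = -16 < 0, so r = -1 ± 2i.
Hence y_h = C1*cos(2*x)*exp(-x) + C2*exp(-x)*sin(2*x).
Try y_p = A*cos(3*x) + B*sin(3*x). Substituting and equating the coefficients of cos(3x) and sin(3x) gives A = -9/13, B = -6/13, so y_p = -9*cos(3*x)/13 - 6*sin(3*x)/13.
General solution: y = -9*cos(3*x)/13 - 6*sin(3*x)/13 + C1*cos(2*x)*exp(-x) + C2*exp(-x)*sin(2*x).
Apply the initial conditions: y(0) = -9/13 + C1 = 0 and y'(0) = -18/13 - C1 + 2*C2 = -4. Solving gives C1 = 9/13, C2 = -25/26.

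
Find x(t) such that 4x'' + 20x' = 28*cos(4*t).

Divide through by 4: x'' + 5x' = 7*cos(4*t).
Characteristic equation r² + 5r = 0 factors as (r + 5)r = 0, so r = -5, 0.
Hence x_h = C1*exp(-5*t) + C2.
Try x_p = A*cos(4*t) + B*sin(4*t). Substituting and equating the coefficients of cos(4t) and sin(4t) gives A = -7/41, B = 35/164, so x_p = -7*cos(4*t)/41 + 35*sin(4*t)/164.

x = C2 - 7*cos(4*t)/41 + 35*sin(4*t)/164 + C1*exp(-5*t)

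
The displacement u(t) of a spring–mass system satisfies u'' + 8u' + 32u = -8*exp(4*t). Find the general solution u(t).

Characteristic equation r² + 8r + 32 = 0 has discriminant (8)² - 4·(32) = -64 < 0, so r = -4 ± 4i.
Hence u_h = C1*cos(4*t)*exp(-4*t) + C2*exp(-4*t)*sin(4*t).
Try u_p = A*exp(4*t). Substituting into the equation and dividing by exp(4*t) gives A = -1/10, so u_p = -exp(4*t)/10.

u = -exp(4*t)/10 + C1*cos(4*t)*exp(-4*t) + C2*exp(-4*t)*sin(4*t)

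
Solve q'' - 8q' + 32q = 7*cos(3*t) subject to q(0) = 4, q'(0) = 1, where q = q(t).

q = -168*sin(3*t)/1105 + 161*cos(3*t)/1105 - 15427*exp(4*t)*sin(4*t)/4420 + 4259*cos(4*t)*exp(4*t)/1105

Characteristic equation r² - 8r + 32 = 0 has discriminant (-8)² - 4·(32) = -64 < 0, so r = 4 ± 4i.
Hence q_h = C1*cos(4*t)*exp(4*t) + C2*exp(4*t)*sin(4*t).
Try q_p = A*cos(3*t) + B*sin(3*t). Substituting and equating the coefficients of cos(3t) and sin(3t) gives A = 161/1105, B = -168/1105, so q_p = -168*sin(3*t)/1105 + 161*cos(3*t)/1105.
General solution: q = -168*sin(3*t)/1105 + 161*cos(3*t)/1105 + C1*cos(4*t)*exp(4*t) + C2*exp(4*t)*sin(4*t).
Apply the initial conditions: q(0) = 161/1105 + C1 = 4 and q'(0) = -504/1105 + 4*C1 + 4*C2 = 1. Solving gives C1 = 4259/1105, C2 = -15427/4420.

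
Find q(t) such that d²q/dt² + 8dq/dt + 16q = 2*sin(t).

Characteristic equation r² + 8r + 16 = 0 has discriminant (8)² - 4·(16) = 0, so r = -4 is a repeated root.
Hence q_h = (C1 + C2*t)*exp(-4*t).
Try q_p = A*cos(t) + B*sin(t). Substituting and equating the coefficients of cos(t) and sin(t) gives A = -16/289, B = 30/289, so q_p = -16*cos(t)/289 + 30*sin(t)/289.

q = -16*cos(t)/289 + 30*sin(t)/289 + C1*exp(-4*t) + C2*t*exp(-4*t)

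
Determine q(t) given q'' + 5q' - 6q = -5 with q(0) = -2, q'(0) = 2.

Characteristic equation r² + 5r - 6 = 0 factors as (r + 6)(r - 1) = 0, so r = -6, 1.
Hence q_h = C1*exp(-6*t) + C2*exp(t).
For the particular solution try q_p = A0. Substituting and matching coefficients of each power of t gives A0 = 5/6, so q_p = 5/6.
General solution: q = 5/6 + C1*exp(-6*t) + C2*exp(t).
Apply the initial conditions: q(0) = 5/6 + C1 + C2 = -2 and q'(0) = C2 - 6*C1 = 2. Solving gives C1 = -29/42, C2 = -15/7.

q = 5/6 - 29*exp(-6*t)/42 - 15*exp(t)/7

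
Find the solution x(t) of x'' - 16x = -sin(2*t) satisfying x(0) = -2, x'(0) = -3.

x = -111*exp(4*t)/80 - 49*exp(-4*t)/80 + sin(2*t)/20

Characteristic equation r² - 16 = 0 factors as (r + 4)(r - 4) = 0, so r = -4, 4.
Hence x_h = C1*exp(-4*t) + C2*exp(4*t).
Try x_p = A*cos(2*t) + B*sin(2*t). Substituting and equating the coefficients of cos(2t) and sin(2t) gives A = 0, B = 1/20, so x_p = sin(2*t)/20.
General solution: x = sin(2*t)/20 + C1*exp(-4*t) + C2*exp(4*t).
Apply the initial conditions: x(0) = C1 + C2 = -2 and x'(0) = 1/10 - 4*C1 + 4*C2 = -3. Solving gives C1 = -49/80, C2 = -111/80.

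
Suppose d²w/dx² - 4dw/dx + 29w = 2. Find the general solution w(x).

w = 2/29 + C1*cos(5*x)*exp(2*x) + C2*exp(2*x)*sin(5*x)

Characteristic equation r² - 4r + 29 = 0 has discriminant (-4)² - 4·(29) = -100 < 0, so r = 2 ± 5i.
Hence w_h = C1*cos(5*x)*exp(2*x) + C2*exp(2*x)*sin(5*x).
For the particular solution try w_p = A0. Substituting and matching coefficients of each power of x gives A0 = 2/29, so w_p = 2/29.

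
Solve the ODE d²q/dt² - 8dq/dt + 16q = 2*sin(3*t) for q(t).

q = 14*sin(3*t)/625 + 48*cos(3*t)/625 + C1*exp(4*t) + C2*t*exp(4*t)

Characteristic equation r² - 8r + 16 = 0 has discriminant (-8)² - 4·(16) = 0, so r = 4 is a repeated root.
Hence q_h = (C1 + C2*t)*exp(4*t).
Try q_p = A*cos(3*t) + B*sin(3*t). Substituting and equating the coefficients of cos(3t) and sin(3t) gives A = 48/625, B = 14/625, so q_p = 14*sin(3*t)/625 + 48*cos(3*t)/625.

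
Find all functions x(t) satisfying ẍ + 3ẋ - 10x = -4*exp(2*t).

Characteristic equation r² + 3r - 10 = 0 factors as (r - 2)(r + 5) = 0, so r = 2, -5.
Hence x_h = C1*exp(2*t) + C2*exp(-5*t).
Since exp(2*t) solves the homogeneous equation (r = 2 is a root of multiplicity 1), multiply the trial by t. Try x_p = A*t*exp(2*t). Substituting into the equation and dividing by exp(2*t) gives A = -4/7, so x_p = -4*t*exp(2*t)/7.

x = C1*exp(2*t) + C2*exp(-5*t) - 4*t*exp(2*t)/7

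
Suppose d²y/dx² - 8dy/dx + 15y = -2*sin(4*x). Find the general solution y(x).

y = -64*cos(4*x)/1025 + 2*sin(4*x)/1025 + C1*exp(3*x) + C2*exp(5*x)

Characteristic equation r² - 8r + 15 = 0 factors as (r - 3)(r - 5) = 0, so r = 3, 5.
Hence y_h = C1*exp(3*x) + C2*exp(5*x).
Try y_p = A*cos(4*x) + B*sin(4*x). Substituting and equating the coefficients of cos(4x) and sin(4x) gives A = -64/1025, B = 2/1025, so y_p = -64*cos(4*x)/1025 + 2*sin(4*x)/1025.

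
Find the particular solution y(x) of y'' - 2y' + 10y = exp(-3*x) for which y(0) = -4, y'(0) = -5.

y = exp(-3*x)/25 - 101*cos(3*x)*exp(x)/25 - 7*exp(x)*sin(3*x)/25

Characteristic equation r² - 2r + 10 = 0 has discriminant (-2)² - 4·(10) = -36 < 0, so r = 1 ± 3i.
Hence y_h = C1*cos(3*x)*exp(x) + C2*exp(x)*sin(3*x).
Try y_p = A*exp(-3*x). Substituting into the equation and dividing by exp(-3*x) gives A = 1/25, so y_p = exp(-3*x)/25.
General solution: y = exp(-3*x)/25 + C1*cos(3*x)*exp(x) + C2*exp(x)*sin(3*x).
Apply the initial conditions: y(0) = 1/25 + C1 = -4 and y'(0) = -3/25 + C1 + 3*C2 = -5. Solving gives C1 = -101/25, C2 = -7/25.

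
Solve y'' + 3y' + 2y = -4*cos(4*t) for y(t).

Characteristic equation r² + 3r + 2 = 0 factors as (r + 1)(r + 2) = 0, so r = -1, -2.
Hence y_h = C1*exp(-t) + C2*exp(-2*t).
Try y_p = A*cos(4*t) + B*sin(4*t). Substituting and equating the coefficients of cos(4t) and sin(4t) gives A = 14/85, B = -12/85, so y_p = -12*sin(4*t)/85 + 14*cos(4*t)/85.

y = -12*sin(4*t)/85 + 14*cos(4*t)/85 + C1*exp(-t) + C2*exp(-2*t)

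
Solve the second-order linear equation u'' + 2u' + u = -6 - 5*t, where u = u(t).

Characteristic equation r² + 2r + 1 = 0 has discriminant (2)² - 4·(1) = 0, so r = -1 is a repeated root.
Hence u_h = (C1 + C2*t)*exp(-t).
For the particular solution try u_p = A0 + A1*t. Substituting and matching coefficients of each power of t gives A0 = 4, A1 = -5, so u_p = 4 - 5*t.

u = 4 - 5*t + C1*exp(-t) + C2*t*exp(-t)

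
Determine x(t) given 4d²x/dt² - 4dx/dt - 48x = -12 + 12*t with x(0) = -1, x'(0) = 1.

Divide through by 4: x'' - x' - 12x = -3 + 3*t.
Characteristic equation r² - r - 12 = 0 factors as (r + 3)(r - 4) = 0, so r = -3, 4.
Hence x_h = C1*exp(-3*t) + C2*exp(4*t).
For the particular solution try x_p = A0 + A1*t. Substituting and matching coefficients of each power of t gives A0 = 13/48, A1 = -1/4, so x_p = 13/48 - t/4.
General solution: x = 13/48 - t/4 + C1*exp(-3*t) + C2*exp(4*t).
Apply the initial conditions: x(0) = 13/48 + C1 + C2 = -1 and x'(0) = -1/4 - 3*C1 + 4*C2 = 1. Solving gives C1 = -19/21, C2 = -41/112.

x = 13/48 - 41*exp(4*t)/112 - 19*exp(-3*t)/21 - t/4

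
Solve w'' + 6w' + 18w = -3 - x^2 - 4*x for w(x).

w = -8/81 - 5*x/27 - x**2/18 + C1*cos(3*x)*exp(-3*x) + C2*exp(-3*x)*sin(3*x)

Characteristic equation r² + 6r + 18 = 0 has discriminant (6)² - 4·(18) = -36 < 0, so r = -3 ± 3i.
Hence w_h = C1*cos(3*x)*exp(-3*x) + C2*exp(-3*x)*sin(3*x).
For the particular solution try w_p = A0 + A1*x + A2*x^2. Substituting and matching coefficients of each power of x gives A0 = -8/81, A1 = -5/27, A2 = -1/18, so w_p = -8/81 - 5*x/27 - x^2/18.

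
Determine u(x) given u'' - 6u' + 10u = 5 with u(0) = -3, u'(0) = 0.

u = 1/2 - 7*cos(x)*exp(3*x)/2 + 21*exp(3*x)*sin(x)/2

Characteristic equation r² - 6r + 10 = 0 has discriminant (-6)² - 4·(10) = -4 < 0, so r = 3 ± i.
Hence u_h = C1*cos(x)*exp(3*x) + C2*exp(3*x)*sin(x).
For the particular solution try u_p = A0. Substituting and matching coefficients of each power of x gives A0 = 1/2, so u_p = 1/2.
General solution: u = 1/2 + C1*cos(x)*exp(3*x) + C2*exp(3*x)*sin(x).
Apply the initial conditions: u(0) = 1/2 + C1 = -3 and u'(0) = C2 + 3*C1 = 0. Solving gives C1 = -7/2, C2 = 21/2.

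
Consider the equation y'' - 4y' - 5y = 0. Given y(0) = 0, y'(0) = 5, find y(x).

Characteristic equation r² - 4r - 5 = 0 factors as (r - 5)(r + 1) = 0, so r = 5, -1.
Hence y_h = C1*exp(5*x) + C2*exp(-x).
Apply the initial conditions: y(0) = C1 + C2 = 0 and y'(0) = -C2 + 5*C1 = 5. Solving gives C1 = 5/6, C2 = -5/6.

y = -5*exp(-x)/6 + 5*exp(5*x)/6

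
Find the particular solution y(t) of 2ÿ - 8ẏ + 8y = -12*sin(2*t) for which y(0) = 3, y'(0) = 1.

Divide through by 2: y'' - 4y' + 4y = -6*sin(2*t).
Characteristic equation r² - 4r + 4 = 0 has discriminant (-4)² - 4·(4) = 0, so r = 2 is a repeated root.
Hence y_h = (C1 + C2*t)*exp(2*t).
Try y_p = A*cos(2*t) + B*sin(2*t). Substituting and equating the coefficients of cos(2t) and sin(2t) gives A = -3/4, B = 0, so y_p = -3*cos(2*t)/4.
General solution: y = -3*cos(2*t)/4 + C1*exp(2*t) + C2*t*exp(2*t).
Apply the initial conditions: y(0) = -3/4 + C1 = 3 and y'(0) = C2 + 2*C1 = 1. Solving gives C1 = 15/4, C2 = -13/2.

y = -3*cos(2*t)/4 + 15*exp(2*t)/4 - 13*t*exp(2*t)/2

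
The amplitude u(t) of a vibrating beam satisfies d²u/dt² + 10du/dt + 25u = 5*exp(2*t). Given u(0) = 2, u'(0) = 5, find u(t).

Characteristic equation r² + 10r + 25 = 0 has discriminant (10)² - 4·(25) = 0, so r = -5 is a repeated root.
Hence u_h = (C1 + C2*t)*exp(-5*t).
Try u_p = A*exp(2*t). Substituting into the equation and dividing by exp(2*t) gives A = 5/49, so u_p = 5*exp(2*t)/49.
General solution: u = 5*exp(2*t)/49 + C1*exp(-5*t) + C2*t*exp(-5*t).
Apply the initial conditions: u(0) = 5/49 + C1 = 2 and u'(0) = 10/49 + C2 - 5*C1 = 5. Solving gives C1 = 93/49, C2 = 100/7.

u = 5*exp(2*t)/49 + 93*exp(-5*t)/49 + 100*t*exp(-5*t)/7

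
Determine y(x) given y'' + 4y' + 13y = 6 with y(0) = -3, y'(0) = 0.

Characteristic equation r² + 4r + 13 = 0 has discriminant (4)² - 4·(13) = -36 < 0, so r = -2 ± 3i.
Hence y_h = C1*cos(3*x)*exp(-2*x) + C2*exp(-2*x)*sin(3*x).
For the particular solution try y_p = A0. Substituting and matching coefficients of each power of x gives A0 = 6/13, so y_p = 6/13.
General solution: y = 6/13 + C1*cos(3*x)*exp(-2*x) + C2*exp(-2*x)*sin(3*x).
Apply the initial conditions: y(0) = 6/13 + C1 = -3 and y'(0) = -2*C1 + 3*C2 = 0. Solving gives C1 = -45/13, C2 = -30/13.

y = 6/13 - 45*cos(3*x)*exp(-2*x)/13 - 30*exp(-2*x)*sin(3*x)/13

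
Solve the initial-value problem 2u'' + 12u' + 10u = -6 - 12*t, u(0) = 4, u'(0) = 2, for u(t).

Divide through by 2: u'' + 6u' + 5u = -3 - 6*t.
Characteristic equation r² + 6r + 5 = 0 factors as (r + 1)(r + 5) = 0, so r = -1, -5.
Hence u_h = C1*exp(-t) + C2*exp(-5*t).
For the particular solution try u_p = A0 + A1*t. Substituting and matching coefficients of each power of t gives A0 = 21/25, A1 = -6/5, so u_p = 21/25 - 6*t/5.
General solution: u = 21/25 - 6*t/5 + C1*exp(-t) + C2*exp(-5*t).
Apply the initial conditions: u(0) = 21/25 + C1 + C2 = 4 and u'(0) = -6/5 - C1 - 5*C2 = 2. Solving gives C1 = 19/4, C2 = -159/100.

u = 21/25 - 159*exp(-5*t)/100 - 6*t/5 + 19*exp(-t)/4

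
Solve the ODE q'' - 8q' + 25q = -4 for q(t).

q = -4/25 + C1*cos(3*t)*exp(4*t) + C2*exp(4*t)*sin(3*t)

Characteristic equation r² - 8r + 25 = 0 has discriminant (-8)² - 4·(25) = -36 < 0, so r = 4 ± 3i.
Hence q_h = C1*cos(3*t)*exp(4*t) + C2*exp(4*t)*sin(3*t).
For the particular solution try q_p = A0. Substituting and matching coefficients of each power of t gives A0 = -4/25, so q_p = -4/25.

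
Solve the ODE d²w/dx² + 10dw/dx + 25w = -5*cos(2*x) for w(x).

w = -105*cos(2*x)/841 - 100*sin(2*x)/841 + C1*exp(-5*x) + C2*x*exp(-5*x)

Characteristic equation r² + 10r + 25 = 0 has discriminant (10)² - 4·(25) = 0, so r = -5 is a repeated root.
Hence w_h = (C1 + C2*x)*exp(-5*x).
Try w_p = A*cos(2*x) + B*sin(2*x). Substituting and equating the coefficients of cos(2x) and sin(2x) gives A = -105/841, B = -100/841, so w_p = -105*cos(2*x)/841 - 100*sin(2*x)/841.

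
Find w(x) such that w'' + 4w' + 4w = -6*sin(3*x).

Characteristic equation r² + 4r + 4 = 0 has discriminant (4)² - 4·(4) = 0, so r = -2 is a repeated root.
Hence w_h = (C1 + C2*x)*exp(-2*x).
Try w_p = A*cos(3*x) + B*sin(3*x). Substituting and equating the coefficients of cos(3x) and sin(3x) gives A = 72/169, B = 30/169, so w_p = 30*sin(3*x)/169 + 72*cos(3*x)/169.

w = 30*sin(3*x)/169 + 72*cos(3*x)/169 + C1*exp(-2*x) + C2*x*exp(-2*x)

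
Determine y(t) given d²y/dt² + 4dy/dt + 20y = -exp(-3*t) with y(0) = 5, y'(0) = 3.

y = -exp(-3*t)/17 + 55*exp(-2*t)*sin(4*t)/17 + 86*cos(4*t)*exp(-2*t)/17

Characteristic equation r² + 4r + 20 = 0 has discriminant (4)² - 4·(20) = -64 < 0, so r = -2 ± 4i.
Hence y_h = C1*cos(4*t)*exp(-2*t) + C2*exp(-2*t)*sin(4*t).
Try y_p = A*exp(-3*t). Substituting into the equation and dividing by exp(-3*t) gives A = -1/17, so y_p = -exp(-3*t)/17.
General solution: y = -exp(-3*t)/17 + C1*cos(4*t)*exp(-2*t) + C2*exp(-2*t)*sin(4*t).
Apply the initial conditions: y(0) = -1/17 + C1 = 5 and y'(0) = 3/17 - 2*C1 + 4*C2 = 3. Solving gives C1 = 86/17, C2 = 55/17.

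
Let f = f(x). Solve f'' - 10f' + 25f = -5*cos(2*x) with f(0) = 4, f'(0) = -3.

Characteristic equation r² - 10r + 25 = 0 has discriminant (-10)² - 4·(25) = 0, so r = 5 is a repeated root.
Hence f_h = (C1 + C2*x)*exp(5*x).
Try f_p = A*cos(2*x) + B*sin(2*x). Substituting and equating the coefficients of cos(2x) and sin(2x) gives A = -105/841, B = 100/841, so f_p = -105*cos(2*x)/841 + 100*sin(2*x)/841.
General solution: f = -105*cos(2*x)/841 + 100*sin(2*x)/841 + C1*exp(5*x) + C2*x*exp(5*x).
Apply the initial conditions: f(0) = -105/841 + C1 = 4 and f'(0) = 200/841 + C2 + 5*C1 = -3. Solving gives C1 = 3469/841, C2 = -692/29.

f = -105*cos(2*x)/841 + 100*sin(2*x)/841 + 3469*exp(5*x)/841 - 692*x*exp(5*x)/29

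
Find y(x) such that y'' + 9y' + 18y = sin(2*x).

y = -9*cos(2*x)/260 + 7*sin(2*x)/260 + C1*exp(-6*x) + C2*exp(-3*x)

Characteristic equation r² + 9r + 18 = 0 factors as (r + 6)(r + 3) = 0, so r = -6, -3.
Hence y_h = C1*exp(-6*x) + C2*exp(-3*x).
Try y_p = A*cos(2*x) + B*sin(2*x). Substituting and equating the coefficients of cos(2x) and sin(2x) gives A = -9/260, B = 7/260, so y_p = -9*cos(2*x)/260 + 7*sin(2*x)/260.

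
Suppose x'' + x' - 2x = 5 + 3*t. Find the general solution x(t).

x = -13/4 - 3*t/2 + C1*exp(-2*t) + C2*exp(t)

Characteristic equation r² + r - 2 = 0 factors as (r + 2)(r - 1) = 0, so r = -2, 1.
Hence x_h = C1*exp(-2*t) + C2*exp(t).
For the particular solution try x_p = A0 + A1*t. Substituting and matching coefficients of each power of t gives A0 = -13/4, A1 = -3/2, so x_p = -13/4 - 3*t/2.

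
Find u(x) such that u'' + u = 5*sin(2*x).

u = -5*sin(2*x)/3 + C1*cos(x) + C2*sin(x)

Characteristic equation r² + 1 = 0 has discriminant (0)² - 4·(1) = -4 < 0, so r = ± i.
Hence u_h = C1*cos(x) + C2*sin(x).
Try u_p = A*cos(2*x) + B*sin(2*x). Substituting and equating the coefficients of cos(2x) and sin(2x) gives A = 0, B = -5/3, so u_p = -5*sin(2*x)/3.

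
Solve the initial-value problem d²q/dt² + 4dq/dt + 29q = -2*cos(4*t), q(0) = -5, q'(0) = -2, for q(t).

Characteristic equation r² + 4r + 29 = 0 has discriminant (4)² - 4·(29) = -100 < 0, so r = -2 ± 5i.
Hence q_h = C1*cos(5*t)*exp(-2*t) + C2*exp(-2*t)*sin(5*t).
Try q_p = A*cos(4*t) + B*sin(4*t). Substituting and equating the coefficients of cos(4t) and sin(4t) gives A = -26/425, B = -32/425, so q_p = -32*sin(4*t)/425 - 26*cos(4*t)/425.
General solution: q = -32*sin(4*t)/425 - 26*cos(4*t)/425 + C1*cos(5*t)*exp(-2*t) + C2*exp(-2*t)*sin(5*t).
Apply the initial conditions: q(0) = -26/425 + C1 = -5 and q'(0) = -128/425 - 2*C1 + 5*C2 = -2. Solving gives C1 = -2099/425, C2 = -984/425.

q = -32*sin(4*t)/425 - 26*cos(4*t)/425 - 2099*cos(5*t)*exp(-2*t)/425 - 984*exp(-2*t)*sin(5*t)/425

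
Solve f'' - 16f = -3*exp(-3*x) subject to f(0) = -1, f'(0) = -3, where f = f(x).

f = -13*exp(4*x)/14 - exp(-4*x)/2 + 3*exp(-3*x)/7

Characteristic equation r² - 16 = 0 factors as (r - 4)(r + 4) = 0, so r = 4, -4.
Hence f_h = C1*exp(4*x) + C2*exp(-4*x).
Try f_p = A*exp(-3*x). Substituting into the equation and dividing by exp(-3*x) gives A = 3/7, so f_p = 3*exp(-3*x)/7.
General solution: f = 3*exp(-3*x)/7 + C1*exp(4*x) + C2*exp(-4*x).
Apply the initial conditions: f(0) = 3/7 + C1 + C2 = -1 and f'(0) = -9/7 - 4*C2 + 4*C1 = -3. Solving gives C1 = -13/14, C2 = -1/2.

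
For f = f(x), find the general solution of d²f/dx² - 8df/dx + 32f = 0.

f = C1*cos(4*x)*exp(4*x) + C2*exp(4*x)*sin(4*x)

Characteristic equation r² - 8r + 32 = 0 has discriminant (-8)² - 4·(32) = -64 < 0, so r = 4 ± 4i.
Hence f_h = C1*cos(4*x)*exp(4*x) + C2*exp(4*x)*sin(4*x).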